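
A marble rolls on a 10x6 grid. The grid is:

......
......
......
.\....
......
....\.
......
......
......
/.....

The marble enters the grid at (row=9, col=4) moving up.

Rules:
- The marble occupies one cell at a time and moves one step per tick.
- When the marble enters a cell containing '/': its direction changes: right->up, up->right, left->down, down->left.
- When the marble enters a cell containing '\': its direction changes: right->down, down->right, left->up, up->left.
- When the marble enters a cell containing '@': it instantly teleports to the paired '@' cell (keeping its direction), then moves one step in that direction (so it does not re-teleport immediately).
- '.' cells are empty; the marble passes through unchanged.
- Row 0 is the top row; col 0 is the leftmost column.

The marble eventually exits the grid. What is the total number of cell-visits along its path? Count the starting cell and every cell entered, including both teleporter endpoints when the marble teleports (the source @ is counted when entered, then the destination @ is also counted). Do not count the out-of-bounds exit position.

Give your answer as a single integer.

Step 1: enter (9,4), '.' pass, move up to (8,4)
Step 2: enter (8,4), '.' pass, move up to (7,4)
Step 3: enter (7,4), '.' pass, move up to (6,4)
Step 4: enter (6,4), '.' pass, move up to (5,4)
Step 5: enter (5,4), '\' deflects up->left, move left to (5,3)
Step 6: enter (5,3), '.' pass, move left to (5,2)
Step 7: enter (5,2), '.' pass, move left to (5,1)
Step 8: enter (5,1), '.' pass, move left to (5,0)
Step 9: enter (5,0), '.' pass, move left to (5,-1)
Step 10: at (5,-1) — EXIT via left edge, pos 5
Path length (cell visits): 9

Answer: 9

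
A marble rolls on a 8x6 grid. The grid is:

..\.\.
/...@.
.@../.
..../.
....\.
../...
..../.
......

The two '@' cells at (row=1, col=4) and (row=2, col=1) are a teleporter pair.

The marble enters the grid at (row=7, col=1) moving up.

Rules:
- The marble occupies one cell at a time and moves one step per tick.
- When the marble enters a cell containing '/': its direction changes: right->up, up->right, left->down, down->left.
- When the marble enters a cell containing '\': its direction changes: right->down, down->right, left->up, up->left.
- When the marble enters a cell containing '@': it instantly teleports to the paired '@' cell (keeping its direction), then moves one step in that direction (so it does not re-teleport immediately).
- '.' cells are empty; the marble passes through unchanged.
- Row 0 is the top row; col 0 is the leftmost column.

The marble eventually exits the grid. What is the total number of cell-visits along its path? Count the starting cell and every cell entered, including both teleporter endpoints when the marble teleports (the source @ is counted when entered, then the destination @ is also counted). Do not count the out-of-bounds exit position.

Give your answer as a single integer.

Step 1: enter (7,1), '.' pass, move up to (6,1)
Step 2: enter (6,1), '.' pass, move up to (5,1)
Step 3: enter (5,1), '.' pass, move up to (4,1)
Step 4: enter (4,1), '.' pass, move up to (3,1)
Step 5: enter (3,1), '.' pass, move up to (2,1)
Step 6: enter (2,1), '@' teleport (2,1)->(1,4), also enter (1,4), move up to (0,4)
Step 7: enter (0,4), '\' deflects up->left, move left to (0,3)
Step 8: enter (0,3), '.' pass, move left to (0,2)
Step 9: enter (0,2), '\' deflects left->up, move up to (-1,2)
Step 10: at (-1,2) — EXIT via top edge, pos 2
Path length (cell visits): 10

Answer: 10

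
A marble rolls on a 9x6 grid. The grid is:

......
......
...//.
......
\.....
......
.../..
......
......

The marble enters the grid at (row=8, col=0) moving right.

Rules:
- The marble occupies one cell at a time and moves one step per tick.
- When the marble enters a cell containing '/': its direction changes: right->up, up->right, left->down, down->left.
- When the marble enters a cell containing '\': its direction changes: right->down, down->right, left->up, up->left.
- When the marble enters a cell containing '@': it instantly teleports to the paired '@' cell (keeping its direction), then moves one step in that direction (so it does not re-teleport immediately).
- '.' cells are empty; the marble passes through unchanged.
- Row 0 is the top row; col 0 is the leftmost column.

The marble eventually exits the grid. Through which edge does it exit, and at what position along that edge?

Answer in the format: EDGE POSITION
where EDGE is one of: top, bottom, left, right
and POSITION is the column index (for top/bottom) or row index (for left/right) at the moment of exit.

Answer: right 8

Derivation:
Step 1: enter (8,0), '.' pass, move right to (8,1)
Step 2: enter (8,1), '.' pass, move right to (8,2)
Step 3: enter (8,2), '.' pass, move right to (8,3)
Step 4: enter (8,3), '.' pass, move right to (8,4)
Step 5: enter (8,4), '.' pass, move right to (8,5)
Step 6: enter (8,5), '.' pass, move right to (8,6)
Step 7: at (8,6) — EXIT via right edge, pos 8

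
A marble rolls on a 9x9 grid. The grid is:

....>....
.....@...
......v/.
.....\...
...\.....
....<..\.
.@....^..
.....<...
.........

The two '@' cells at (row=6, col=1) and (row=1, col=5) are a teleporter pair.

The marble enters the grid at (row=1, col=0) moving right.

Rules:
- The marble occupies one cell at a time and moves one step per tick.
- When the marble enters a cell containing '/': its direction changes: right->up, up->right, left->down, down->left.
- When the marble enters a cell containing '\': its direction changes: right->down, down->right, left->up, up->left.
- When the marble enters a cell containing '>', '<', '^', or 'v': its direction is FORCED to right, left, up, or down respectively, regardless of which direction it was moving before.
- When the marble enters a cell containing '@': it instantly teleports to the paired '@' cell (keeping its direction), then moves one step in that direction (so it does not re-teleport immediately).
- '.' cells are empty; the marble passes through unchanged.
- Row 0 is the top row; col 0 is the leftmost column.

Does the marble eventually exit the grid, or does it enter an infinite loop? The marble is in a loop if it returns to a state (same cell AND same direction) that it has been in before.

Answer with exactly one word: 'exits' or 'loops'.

Answer: loops

Derivation:
Step 1: enter (1,0), '.' pass, move right to (1,1)
Step 2: enter (1,1), '.' pass, move right to (1,2)
Step 3: enter (1,2), '.' pass, move right to (1,3)
Step 4: enter (1,3), '.' pass, move right to (1,4)
Step 5: enter (1,4), '.' pass, move right to (1,5)
Step 6: enter (1,5), '@' teleport (1,5)->(6,1), also enter (6,1), move right to (6,2)
Step 7: enter (6,2), '.' pass, move right to (6,3)
Step 8: enter (6,3), '.' pass, move right to (6,4)
Step 9: enter (6,4), '.' pass, move right to (6,5)
Step 10: enter (6,5), '.' pass, move right to (6,6)
Step 11: enter (6,6), '^' forces right->up, move up to (5,6)
Step 12: enter (5,6), '.' pass, move up to (4,6)
Step 13: enter (4,6), '.' pass, move up to (3,6)
Step 14: enter (3,6), '.' pass, move up to (2,6)
Step 15: enter (2,6), 'v' forces up->down, move down to (3,6)
Step 16: enter (3,6), '.' pass, move down to (4,6)
Step 17: enter (4,6), '.' pass, move down to (5,6)
Step 18: enter (5,6), '.' pass, move down to (6,6)
Step 19: enter (6,6), '^' forces down->up, move up to (5,6)
Step 20: at (5,6) dir=up — LOOP DETECTED (seen before)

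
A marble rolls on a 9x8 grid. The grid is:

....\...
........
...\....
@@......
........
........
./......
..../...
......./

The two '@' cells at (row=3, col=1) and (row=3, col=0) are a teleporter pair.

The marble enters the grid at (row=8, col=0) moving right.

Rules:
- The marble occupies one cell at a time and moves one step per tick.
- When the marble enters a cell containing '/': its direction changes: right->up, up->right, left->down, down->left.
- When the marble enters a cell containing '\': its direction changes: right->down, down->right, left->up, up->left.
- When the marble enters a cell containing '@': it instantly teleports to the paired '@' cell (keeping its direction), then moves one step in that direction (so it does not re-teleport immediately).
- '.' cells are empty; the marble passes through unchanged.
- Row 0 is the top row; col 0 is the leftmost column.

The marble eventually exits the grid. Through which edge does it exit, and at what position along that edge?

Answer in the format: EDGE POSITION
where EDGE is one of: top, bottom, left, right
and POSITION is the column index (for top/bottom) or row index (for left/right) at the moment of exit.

Answer: top 7

Derivation:
Step 1: enter (8,0), '.' pass, move right to (8,1)
Step 2: enter (8,1), '.' pass, move right to (8,2)
Step 3: enter (8,2), '.' pass, move right to (8,3)
Step 4: enter (8,3), '.' pass, move right to (8,4)
Step 5: enter (8,4), '.' pass, move right to (8,5)
Step 6: enter (8,5), '.' pass, move right to (8,6)
Step 7: enter (8,6), '.' pass, move right to (8,7)
Step 8: enter (8,7), '/' deflects right->up, move up to (7,7)
Step 9: enter (7,7), '.' pass, move up to (6,7)
Step 10: enter (6,7), '.' pass, move up to (5,7)
Step 11: enter (5,7), '.' pass, move up to (4,7)
Step 12: enter (4,7), '.' pass, move up to (3,7)
Step 13: enter (3,7), '.' pass, move up to (2,7)
Step 14: enter (2,7), '.' pass, move up to (1,7)
Step 15: enter (1,7), '.' pass, move up to (0,7)
Step 16: enter (0,7), '.' pass, move up to (-1,7)
Step 17: at (-1,7) — EXIT via top edge, pos 7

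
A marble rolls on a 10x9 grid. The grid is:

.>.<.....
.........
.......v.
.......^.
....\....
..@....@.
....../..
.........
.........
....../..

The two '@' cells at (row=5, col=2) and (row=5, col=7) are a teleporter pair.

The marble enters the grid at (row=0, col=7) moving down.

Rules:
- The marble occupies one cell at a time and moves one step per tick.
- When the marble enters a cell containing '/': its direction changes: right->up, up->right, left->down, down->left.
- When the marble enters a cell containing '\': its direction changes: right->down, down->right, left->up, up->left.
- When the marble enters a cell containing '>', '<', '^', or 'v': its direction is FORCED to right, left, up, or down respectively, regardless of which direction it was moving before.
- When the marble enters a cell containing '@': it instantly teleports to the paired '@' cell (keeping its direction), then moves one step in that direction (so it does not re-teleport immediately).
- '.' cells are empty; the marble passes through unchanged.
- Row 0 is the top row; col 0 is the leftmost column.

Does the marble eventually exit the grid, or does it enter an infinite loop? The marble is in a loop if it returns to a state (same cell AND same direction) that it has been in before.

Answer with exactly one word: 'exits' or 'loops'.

Answer: loops

Derivation:
Step 1: enter (0,7), '.' pass, move down to (1,7)
Step 2: enter (1,7), '.' pass, move down to (2,7)
Step 3: enter (2,7), 'v' forces down->down, move down to (3,7)
Step 4: enter (3,7), '^' forces down->up, move up to (2,7)
Step 5: enter (2,7), 'v' forces up->down, move down to (3,7)
Step 6: at (3,7) dir=down — LOOP DETECTED (seen before)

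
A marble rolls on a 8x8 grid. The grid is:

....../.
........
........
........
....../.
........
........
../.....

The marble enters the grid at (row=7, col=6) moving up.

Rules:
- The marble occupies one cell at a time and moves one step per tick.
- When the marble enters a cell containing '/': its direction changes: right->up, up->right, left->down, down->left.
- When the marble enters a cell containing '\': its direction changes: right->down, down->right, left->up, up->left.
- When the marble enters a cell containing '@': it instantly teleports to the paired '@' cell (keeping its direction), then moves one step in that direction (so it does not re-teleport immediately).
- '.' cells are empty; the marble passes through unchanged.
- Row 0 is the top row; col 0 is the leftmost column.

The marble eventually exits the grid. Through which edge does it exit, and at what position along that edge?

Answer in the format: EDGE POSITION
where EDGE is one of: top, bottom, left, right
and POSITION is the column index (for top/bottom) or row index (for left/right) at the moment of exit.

Step 1: enter (7,6), '.' pass, move up to (6,6)
Step 2: enter (6,6), '.' pass, move up to (5,6)
Step 3: enter (5,6), '.' pass, move up to (4,6)
Step 4: enter (4,6), '/' deflects up->right, move right to (4,7)
Step 5: enter (4,7), '.' pass, move right to (4,8)
Step 6: at (4,8) — EXIT via right edge, pos 4

Answer: right 4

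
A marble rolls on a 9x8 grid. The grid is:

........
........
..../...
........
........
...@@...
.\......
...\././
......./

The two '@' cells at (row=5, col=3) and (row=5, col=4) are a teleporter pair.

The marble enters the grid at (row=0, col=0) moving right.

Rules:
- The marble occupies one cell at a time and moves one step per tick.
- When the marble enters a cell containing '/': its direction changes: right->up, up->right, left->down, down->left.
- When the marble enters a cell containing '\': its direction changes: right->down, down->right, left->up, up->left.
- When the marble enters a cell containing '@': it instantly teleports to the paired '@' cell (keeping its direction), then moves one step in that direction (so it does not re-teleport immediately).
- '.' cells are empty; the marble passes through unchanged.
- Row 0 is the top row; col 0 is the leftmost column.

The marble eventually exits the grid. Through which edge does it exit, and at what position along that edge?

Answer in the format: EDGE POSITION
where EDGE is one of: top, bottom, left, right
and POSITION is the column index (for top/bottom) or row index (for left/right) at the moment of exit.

Step 1: enter (0,0), '.' pass, move right to (0,1)
Step 2: enter (0,1), '.' pass, move right to (0,2)
Step 3: enter (0,2), '.' pass, move right to (0,3)
Step 4: enter (0,3), '.' pass, move right to (0,4)
Step 5: enter (0,4), '.' pass, move right to (0,5)
Step 6: enter (0,5), '.' pass, move right to (0,6)
Step 7: enter (0,6), '.' pass, move right to (0,7)
Step 8: enter (0,7), '.' pass, move right to (0,8)
Step 9: at (0,8) — EXIT via right edge, pos 0

Answer: right 0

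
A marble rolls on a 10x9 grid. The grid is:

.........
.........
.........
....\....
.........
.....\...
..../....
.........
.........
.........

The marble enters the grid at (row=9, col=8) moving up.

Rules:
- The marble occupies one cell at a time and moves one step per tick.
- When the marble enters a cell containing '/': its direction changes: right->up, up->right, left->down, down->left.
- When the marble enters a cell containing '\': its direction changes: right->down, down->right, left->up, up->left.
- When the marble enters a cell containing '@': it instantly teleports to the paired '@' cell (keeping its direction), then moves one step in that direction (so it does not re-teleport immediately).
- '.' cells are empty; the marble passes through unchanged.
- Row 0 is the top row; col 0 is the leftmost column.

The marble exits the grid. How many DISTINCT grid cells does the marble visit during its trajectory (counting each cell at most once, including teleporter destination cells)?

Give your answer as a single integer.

Step 1: enter (9,8), '.' pass, move up to (8,8)
Step 2: enter (8,8), '.' pass, move up to (7,8)
Step 3: enter (7,8), '.' pass, move up to (6,8)
Step 4: enter (6,8), '.' pass, move up to (5,8)
Step 5: enter (5,8), '.' pass, move up to (4,8)
Step 6: enter (4,8), '.' pass, move up to (3,8)
Step 7: enter (3,8), '.' pass, move up to (2,8)
Step 8: enter (2,8), '.' pass, move up to (1,8)
Step 9: enter (1,8), '.' pass, move up to (0,8)
Step 10: enter (0,8), '.' pass, move up to (-1,8)
Step 11: at (-1,8) — EXIT via top edge, pos 8
Distinct cells visited: 10 (path length 10)

Answer: 10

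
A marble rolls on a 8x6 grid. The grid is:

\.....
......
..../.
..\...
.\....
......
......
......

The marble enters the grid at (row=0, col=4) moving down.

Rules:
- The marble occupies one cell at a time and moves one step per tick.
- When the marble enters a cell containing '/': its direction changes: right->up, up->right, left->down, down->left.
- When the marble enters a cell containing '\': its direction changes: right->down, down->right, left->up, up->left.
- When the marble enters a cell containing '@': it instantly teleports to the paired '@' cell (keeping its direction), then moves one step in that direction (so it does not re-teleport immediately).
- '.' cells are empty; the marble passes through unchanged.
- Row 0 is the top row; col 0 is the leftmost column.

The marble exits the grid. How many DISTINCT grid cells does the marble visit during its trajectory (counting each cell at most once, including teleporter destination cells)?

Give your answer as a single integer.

Answer: 7

Derivation:
Step 1: enter (0,4), '.' pass, move down to (1,4)
Step 2: enter (1,4), '.' pass, move down to (2,4)
Step 3: enter (2,4), '/' deflects down->left, move left to (2,3)
Step 4: enter (2,3), '.' pass, move left to (2,2)
Step 5: enter (2,2), '.' pass, move left to (2,1)
Step 6: enter (2,1), '.' pass, move left to (2,0)
Step 7: enter (2,0), '.' pass, move left to (2,-1)
Step 8: at (2,-1) — EXIT via left edge, pos 2
Distinct cells visited: 7 (path length 7)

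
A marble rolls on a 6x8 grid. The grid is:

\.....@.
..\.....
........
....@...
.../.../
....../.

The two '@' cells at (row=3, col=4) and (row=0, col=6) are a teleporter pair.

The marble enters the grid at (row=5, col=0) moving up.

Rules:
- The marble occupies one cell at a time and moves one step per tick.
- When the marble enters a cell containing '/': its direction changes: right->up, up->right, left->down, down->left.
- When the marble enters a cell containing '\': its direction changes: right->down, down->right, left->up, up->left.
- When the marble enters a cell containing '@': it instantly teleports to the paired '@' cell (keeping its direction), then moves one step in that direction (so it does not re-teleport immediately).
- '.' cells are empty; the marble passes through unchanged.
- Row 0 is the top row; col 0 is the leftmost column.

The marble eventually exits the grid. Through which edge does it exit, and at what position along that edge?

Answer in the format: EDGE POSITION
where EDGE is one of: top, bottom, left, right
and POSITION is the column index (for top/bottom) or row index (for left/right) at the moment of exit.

Step 1: enter (5,0), '.' pass, move up to (4,0)
Step 2: enter (4,0), '.' pass, move up to (3,0)
Step 3: enter (3,0), '.' pass, move up to (2,0)
Step 4: enter (2,0), '.' pass, move up to (1,0)
Step 5: enter (1,0), '.' pass, move up to (0,0)
Step 6: enter (0,0), '\' deflects up->left, move left to (0,-1)
Step 7: at (0,-1) — EXIT via left edge, pos 0

Answer: left 0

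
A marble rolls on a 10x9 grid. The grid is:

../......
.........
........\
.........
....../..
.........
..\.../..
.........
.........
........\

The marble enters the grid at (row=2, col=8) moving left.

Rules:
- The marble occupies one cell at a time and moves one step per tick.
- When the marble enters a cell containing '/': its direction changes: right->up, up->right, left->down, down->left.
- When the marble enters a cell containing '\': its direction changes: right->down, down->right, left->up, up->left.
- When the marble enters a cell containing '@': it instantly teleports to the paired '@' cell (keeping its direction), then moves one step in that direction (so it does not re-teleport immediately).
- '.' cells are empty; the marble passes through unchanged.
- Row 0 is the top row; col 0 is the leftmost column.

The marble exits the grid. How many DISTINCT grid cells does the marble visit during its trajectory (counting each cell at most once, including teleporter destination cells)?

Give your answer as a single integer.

Step 1: enter (2,8), '\' deflects left->up, move up to (1,8)
Step 2: enter (1,8), '.' pass, move up to (0,8)
Step 3: enter (0,8), '.' pass, move up to (-1,8)
Step 4: at (-1,8) — EXIT via top edge, pos 8
Distinct cells visited: 3 (path length 3)

Answer: 3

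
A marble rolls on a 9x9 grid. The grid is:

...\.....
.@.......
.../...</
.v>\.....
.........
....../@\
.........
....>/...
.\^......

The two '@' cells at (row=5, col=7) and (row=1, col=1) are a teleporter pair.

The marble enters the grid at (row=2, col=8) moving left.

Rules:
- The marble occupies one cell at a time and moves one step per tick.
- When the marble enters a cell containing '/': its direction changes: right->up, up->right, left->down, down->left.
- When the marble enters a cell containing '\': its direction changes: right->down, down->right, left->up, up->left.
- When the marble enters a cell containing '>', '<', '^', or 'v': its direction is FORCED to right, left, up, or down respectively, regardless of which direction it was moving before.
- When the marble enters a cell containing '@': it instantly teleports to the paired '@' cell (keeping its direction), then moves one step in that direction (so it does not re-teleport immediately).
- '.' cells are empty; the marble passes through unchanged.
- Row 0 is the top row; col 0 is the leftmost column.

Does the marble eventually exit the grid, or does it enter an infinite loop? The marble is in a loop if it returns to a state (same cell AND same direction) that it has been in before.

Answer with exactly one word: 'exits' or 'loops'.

Answer: exits

Derivation:
Step 1: enter (2,8), '/' deflects left->down, move down to (3,8)
Step 2: enter (3,8), '.' pass, move down to (4,8)
Step 3: enter (4,8), '.' pass, move down to (5,8)
Step 4: enter (5,8), '\' deflects down->right, move right to (5,9)
Step 5: at (5,9) — EXIT via right edge, pos 5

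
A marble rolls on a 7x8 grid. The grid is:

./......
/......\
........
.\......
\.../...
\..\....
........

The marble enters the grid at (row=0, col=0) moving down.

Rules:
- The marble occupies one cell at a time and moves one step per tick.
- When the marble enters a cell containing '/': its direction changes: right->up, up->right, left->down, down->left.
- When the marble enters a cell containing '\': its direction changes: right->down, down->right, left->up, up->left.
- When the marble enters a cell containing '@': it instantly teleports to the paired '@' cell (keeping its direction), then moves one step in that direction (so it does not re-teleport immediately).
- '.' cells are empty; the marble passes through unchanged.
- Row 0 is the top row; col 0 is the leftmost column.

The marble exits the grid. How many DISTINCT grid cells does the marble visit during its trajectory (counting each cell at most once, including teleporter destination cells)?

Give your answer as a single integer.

Step 1: enter (0,0), '.' pass, move down to (1,0)
Step 2: enter (1,0), '/' deflects down->left, move left to (1,-1)
Step 3: at (1,-1) — EXIT via left edge, pos 1
Distinct cells visited: 2 (path length 2)

Answer: 2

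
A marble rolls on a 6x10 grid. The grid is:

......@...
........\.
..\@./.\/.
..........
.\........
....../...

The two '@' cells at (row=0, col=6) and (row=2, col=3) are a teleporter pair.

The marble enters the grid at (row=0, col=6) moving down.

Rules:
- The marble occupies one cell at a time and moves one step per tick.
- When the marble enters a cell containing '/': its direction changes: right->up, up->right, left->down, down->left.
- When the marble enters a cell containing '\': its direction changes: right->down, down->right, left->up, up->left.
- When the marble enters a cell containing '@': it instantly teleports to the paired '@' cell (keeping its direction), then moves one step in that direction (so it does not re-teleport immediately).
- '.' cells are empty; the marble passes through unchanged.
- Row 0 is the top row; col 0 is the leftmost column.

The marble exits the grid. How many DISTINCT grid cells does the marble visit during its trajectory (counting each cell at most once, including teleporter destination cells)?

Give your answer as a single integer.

Answer: 5

Derivation:
Step 1: enter (0,6), '@' teleport (0,6)->(2,3), also enter (2,3), move down to (3,3)
Step 2: enter (3,3), '.' pass, move down to (4,3)
Step 3: enter (4,3), '.' pass, move down to (5,3)
Step 4: enter (5,3), '.' pass, move down to (6,3)
Step 5: at (6,3) — EXIT via bottom edge, pos 3
Distinct cells visited: 5 (path length 5)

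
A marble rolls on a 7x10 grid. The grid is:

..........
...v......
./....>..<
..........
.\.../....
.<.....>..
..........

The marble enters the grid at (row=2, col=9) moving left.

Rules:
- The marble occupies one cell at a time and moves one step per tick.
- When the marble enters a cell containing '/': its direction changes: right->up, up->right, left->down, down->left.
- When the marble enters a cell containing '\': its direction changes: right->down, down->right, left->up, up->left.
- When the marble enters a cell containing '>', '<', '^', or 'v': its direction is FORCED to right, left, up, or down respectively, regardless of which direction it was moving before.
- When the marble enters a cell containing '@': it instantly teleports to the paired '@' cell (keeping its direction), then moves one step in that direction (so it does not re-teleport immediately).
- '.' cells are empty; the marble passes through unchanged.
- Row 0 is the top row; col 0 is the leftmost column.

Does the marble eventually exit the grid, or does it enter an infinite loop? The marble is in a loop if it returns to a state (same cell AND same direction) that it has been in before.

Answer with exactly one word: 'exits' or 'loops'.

Answer: loops

Derivation:
Step 1: enter (2,9), '<' forces left->left, move left to (2,8)
Step 2: enter (2,8), '.' pass, move left to (2,7)
Step 3: enter (2,7), '.' pass, move left to (2,6)
Step 4: enter (2,6), '>' forces left->right, move right to (2,7)
Step 5: enter (2,7), '.' pass, move right to (2,8)
Step 6: enter (2,8), '.' pass, move right to (2,9)
Step 7: enter (2,9), '<' forces right->left, move left to (2,8)
Step 8: at (2,8) dir=left — LOOP DETECTED (seen before)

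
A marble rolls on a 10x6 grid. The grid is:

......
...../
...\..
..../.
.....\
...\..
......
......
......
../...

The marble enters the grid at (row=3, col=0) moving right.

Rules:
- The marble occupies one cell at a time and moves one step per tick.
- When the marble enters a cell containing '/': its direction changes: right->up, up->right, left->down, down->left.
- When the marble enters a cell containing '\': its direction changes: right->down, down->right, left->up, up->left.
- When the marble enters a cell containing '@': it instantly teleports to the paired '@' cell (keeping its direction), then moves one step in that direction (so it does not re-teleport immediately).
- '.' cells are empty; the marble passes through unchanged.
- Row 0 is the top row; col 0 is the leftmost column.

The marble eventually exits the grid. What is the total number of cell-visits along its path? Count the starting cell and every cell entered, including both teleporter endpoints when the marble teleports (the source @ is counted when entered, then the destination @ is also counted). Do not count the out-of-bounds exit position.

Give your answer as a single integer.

Step 1: enter (3,0), '.' pass, move right to (3,1)
Step 2: enter (3,1), '.' pass, move right to (3,2)
Step 3: enter (3,2), '.' pass, move right to (3,3)
Step 4: enter (3,3), '.' pass, move right to (3,4)
Step 5: enter (3,4), '/' deflects right->up, move up to (2,4)
Step 6: enter (2,4), '.' pass, move up to (1,4)
Step 7: enter (1,4), '.' pass, move up to (0,4)
Step 8: enter (0,4), '.' pass, move up to (-1,4)
Step 9: at (-1,4) — EXIT via top edge, pos 4
Path length (cell visits): 8

Answer: 8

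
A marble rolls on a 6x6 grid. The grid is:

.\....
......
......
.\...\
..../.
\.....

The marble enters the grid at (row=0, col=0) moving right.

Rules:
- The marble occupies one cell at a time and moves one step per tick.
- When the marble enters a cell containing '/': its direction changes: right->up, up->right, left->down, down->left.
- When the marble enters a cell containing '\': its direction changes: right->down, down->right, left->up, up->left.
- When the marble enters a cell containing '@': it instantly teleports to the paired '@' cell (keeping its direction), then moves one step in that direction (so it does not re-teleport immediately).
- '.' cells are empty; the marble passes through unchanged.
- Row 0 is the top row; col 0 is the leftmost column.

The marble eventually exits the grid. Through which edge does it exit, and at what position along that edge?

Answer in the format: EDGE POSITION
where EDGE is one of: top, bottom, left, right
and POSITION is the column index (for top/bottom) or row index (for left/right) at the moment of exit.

Answer: bottom 5

Derivation:
Step 1: enter (0,0), '.' pass, move right to (0,1)
Step 2: enter (0,1), '\' deflects right->down, move down to (1,1)
Step 3: enter (1,1), '.' pass, move down to (2,1)
Step 4: enter (2,1), '.' pass, move down to (3,1)
Step 5: enter (3,1), '\' deflects down->right, move right to (3,2)
Step 6: enter (3,2), '.' pass, move right to (3,3)
Step 7: enter (3,3), '.' pass, move right to (3,4)
Step 8: enter (3,4), '.' pass, move right to (3,5)
Step 9: enter (3,5), '\' deflects right->down, move down to (4,5)
Step 10: enter (4,5), '.' pass, move down to (5,5)
Step 11: enter (5,5), '.' pass, move down to (6,5)
Step 12: at (6,5) — EXIT via bottom edge, pos 5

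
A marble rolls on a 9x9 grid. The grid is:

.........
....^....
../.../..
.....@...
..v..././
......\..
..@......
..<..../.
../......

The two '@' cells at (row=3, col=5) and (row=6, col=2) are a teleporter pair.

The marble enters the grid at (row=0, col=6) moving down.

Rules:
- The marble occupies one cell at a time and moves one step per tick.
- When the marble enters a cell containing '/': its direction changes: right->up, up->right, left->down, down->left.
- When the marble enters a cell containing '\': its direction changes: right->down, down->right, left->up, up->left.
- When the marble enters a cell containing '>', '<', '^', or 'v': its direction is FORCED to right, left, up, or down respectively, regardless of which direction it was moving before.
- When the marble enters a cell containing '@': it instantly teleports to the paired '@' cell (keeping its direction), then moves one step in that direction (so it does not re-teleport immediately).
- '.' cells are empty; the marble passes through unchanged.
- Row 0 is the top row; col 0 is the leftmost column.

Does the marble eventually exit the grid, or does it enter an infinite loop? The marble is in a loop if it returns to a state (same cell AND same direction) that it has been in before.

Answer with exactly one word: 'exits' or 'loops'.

Step 1: enter (0,6), '.' pass, move down to (1,6)
Step 2: enter (1,6), '.' pass, move down to (2,6)
Step 3: enter (2,6), '/' deflects down->left, move left to (2,5)
Step 4: enter (2,5), '.' pass, move left to (2,4)
Step 5: enter (2,4), '.' pass, move left to (2,3)
Step 6: enter (2,3), '.' pass, move left to (2,2)
Step 7: enter (2,2), '/' deflects left->down, move down to (3,2)
Step 8: enter (3,2), '.' pass, move down to (4,2)
Step 9: enter (4,2), 'v' forces down->down, move down to (5,2)
Step 10: enter (5,2), '.' pass, move down to (6,2)
Step 11: enter (6,2), '@' teleport (6,2)->(3,5), also enter (3,5), move down to (4,5)
Step 12: enter (4,5), '.' pass, move down to (5,5)
Step 13: enter (5,5), '.' pass, move down to (6,5)
Step 14: enter (6,5), '.' pass, move down to (7,5)
Step 15: enter (7,5), '.' pass, move down to (8,5)
Step 16: enter (8,5), '.' pass, move down to (9,5)
Step 17: at (9,5) — EXIT via bottom edge, pos 5

Answer: exits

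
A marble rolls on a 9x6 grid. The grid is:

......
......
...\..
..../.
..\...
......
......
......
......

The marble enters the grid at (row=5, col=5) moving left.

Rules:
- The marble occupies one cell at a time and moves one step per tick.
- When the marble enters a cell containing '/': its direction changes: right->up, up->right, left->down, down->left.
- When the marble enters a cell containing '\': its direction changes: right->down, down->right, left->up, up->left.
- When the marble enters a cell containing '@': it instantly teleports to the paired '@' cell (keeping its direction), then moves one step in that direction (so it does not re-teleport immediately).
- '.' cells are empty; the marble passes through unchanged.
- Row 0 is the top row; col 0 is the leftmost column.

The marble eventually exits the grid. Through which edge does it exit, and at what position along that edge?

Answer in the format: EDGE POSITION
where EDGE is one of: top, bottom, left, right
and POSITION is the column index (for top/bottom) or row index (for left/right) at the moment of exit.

Answer: left 5

Derivation:
Step 1: enter (5,5), '.' pass, move left to (5,4)
Step 2: enter (5,4), '.' pass, move left to (5,3)
Step 3: enter (5,3), '.' pass, move left to (5,2)
Step 4: enter (5,2), '.' pass, move left to (5,1)
Step 5: enter (5,1), '.' pass, move left to (5,0)
Step 6: enter (5,0), '.' pass, move left to (5,-1)
Step 7: at (5,-1) — EXIT via left edge, pos 5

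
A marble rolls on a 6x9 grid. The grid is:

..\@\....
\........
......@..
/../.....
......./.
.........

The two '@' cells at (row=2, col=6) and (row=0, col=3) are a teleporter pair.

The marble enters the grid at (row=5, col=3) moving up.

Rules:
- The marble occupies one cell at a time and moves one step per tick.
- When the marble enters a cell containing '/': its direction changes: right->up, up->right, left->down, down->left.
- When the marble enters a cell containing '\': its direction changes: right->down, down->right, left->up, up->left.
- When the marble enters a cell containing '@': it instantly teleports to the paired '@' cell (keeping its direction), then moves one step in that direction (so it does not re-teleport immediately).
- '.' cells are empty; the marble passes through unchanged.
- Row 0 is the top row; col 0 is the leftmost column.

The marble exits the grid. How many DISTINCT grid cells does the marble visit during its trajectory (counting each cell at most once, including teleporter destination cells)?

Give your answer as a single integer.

Step 1: enter (5,3), '.' pass, move up to (4,3)
Step 2: enter (4,3), '.' pass, move up to (3,3)
Step 3: enter (3,3), '/' deflects up->right, move right to (3,4)
Step 4: enter (3,4), '.' pass, move right to (3,5)
Step 5: enter (3,5), '.' pass, move right to (3,6)
Step 6: enter (3,6), '.' pass, move right to (3,7)
Step 7: enter (3,7), '.' pass, move right to (3,8)
Step 8: enter (3,8), '.' pass, move right to (3,9)
Step 9: at (3,9) — EXIT via right edge, pos 3
Distinct cells visited: 8 (path length 8)

Answer: 8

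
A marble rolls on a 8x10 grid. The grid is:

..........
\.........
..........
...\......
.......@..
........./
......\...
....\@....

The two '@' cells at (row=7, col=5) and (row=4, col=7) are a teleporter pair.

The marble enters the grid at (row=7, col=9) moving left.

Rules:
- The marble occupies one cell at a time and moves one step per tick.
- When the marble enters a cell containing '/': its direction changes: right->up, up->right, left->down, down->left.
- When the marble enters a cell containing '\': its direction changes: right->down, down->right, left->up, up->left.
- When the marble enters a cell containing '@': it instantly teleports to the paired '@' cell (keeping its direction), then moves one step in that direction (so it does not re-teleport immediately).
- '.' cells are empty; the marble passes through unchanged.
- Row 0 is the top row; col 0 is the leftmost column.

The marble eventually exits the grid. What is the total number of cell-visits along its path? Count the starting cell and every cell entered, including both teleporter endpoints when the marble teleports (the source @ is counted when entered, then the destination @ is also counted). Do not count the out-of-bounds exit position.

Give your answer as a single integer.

Answer: 13

Derivation:
Step 1: enter (7,9), '.' pass, move left to (7,8)
Step 2: enter (7,8), '.' pass, move left to (7,7)
Step 3: enter (7,7), '.' pass, move left to (7,6)
Step 4: enter (7,6), '.' pass, move left to (7,5)
Step 5: enter (7,5), '@' teleport (7,5)->(4,7), also enter (4,7), move left to (4,6)
Step 6: enter (4,6), '.' pass, move left to (4,5)
Step 7: enter (4,5), '.' pass, move left to (4,4)
Step 8: enter (4,4), '.' pass, move left to (4,3)
Step 9: enter (4,3), '.' pass, move left to (4,2)
Step 10: enter (4,2), '.' pass, move left to (4,1)
Step 11: enter (4,1), '.' pass, move left to (4,0)
Step 12: enter (4,0), '.' pass, move left to (4,-1)
Step 13: at (4,-1) — EXIT via left edge, pos 4
Path length (cell visits): 13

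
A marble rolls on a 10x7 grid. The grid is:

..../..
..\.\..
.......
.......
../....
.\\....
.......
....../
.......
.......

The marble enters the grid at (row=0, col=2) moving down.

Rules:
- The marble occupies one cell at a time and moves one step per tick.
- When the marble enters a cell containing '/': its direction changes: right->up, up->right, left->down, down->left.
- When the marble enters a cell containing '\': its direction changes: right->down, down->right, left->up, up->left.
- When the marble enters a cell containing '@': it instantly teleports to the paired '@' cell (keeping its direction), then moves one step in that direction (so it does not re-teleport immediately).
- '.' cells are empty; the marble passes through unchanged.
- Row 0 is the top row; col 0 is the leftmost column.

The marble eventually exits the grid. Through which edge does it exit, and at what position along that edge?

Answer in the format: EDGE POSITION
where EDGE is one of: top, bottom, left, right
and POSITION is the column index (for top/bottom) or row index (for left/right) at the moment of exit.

Step 1: enter (0,2), '.' pass, move down to (1,2)
Step 2: enter (1,2), '\' deflects down->right, move right to (1,3)
Step 3: enter (1,3), '.' pass, move right to (1,4)
Step 4: enter (1,4), '\' deflects right->down, move down to (2,4)
Step 5: enter (2,4), '.' pass, move down to (3,4)
Step 6: enter (3,4), '.' pass, move down to (4,4)
Step 7: enter (4,4), '.' pass, move down to (5,4)
Step 8: enter (5,4), '.' pass, move down to (6,4)
Step 9: enter (6,4), '.' pass, move down to (7,4)
Step 10: enter (7,4), '.' pass, move down to (8,4)
Step 11: enter (8,4), '.' pass, move down to (9,4)
Step 12: enter (9,4), '.' pass, move down to (10,4)
Step 13: at (10,4) — EXIT via bottom edge, pos 4

Answer: bottom 4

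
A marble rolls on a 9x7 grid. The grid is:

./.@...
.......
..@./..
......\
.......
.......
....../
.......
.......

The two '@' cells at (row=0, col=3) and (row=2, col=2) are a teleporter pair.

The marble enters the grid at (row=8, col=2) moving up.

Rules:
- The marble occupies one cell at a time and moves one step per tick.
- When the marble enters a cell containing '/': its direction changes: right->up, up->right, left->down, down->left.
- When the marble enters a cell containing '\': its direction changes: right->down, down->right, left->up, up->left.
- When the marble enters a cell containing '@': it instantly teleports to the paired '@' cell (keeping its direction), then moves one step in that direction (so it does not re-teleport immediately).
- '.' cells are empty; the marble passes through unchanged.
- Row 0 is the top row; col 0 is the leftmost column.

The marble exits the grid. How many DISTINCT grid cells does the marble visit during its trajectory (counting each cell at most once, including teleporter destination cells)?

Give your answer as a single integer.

Step 1: enter (8,2), '.' pass, move up to (7,2)
Step 2: enter (7,2), '.' pass, move up to (6,2)
Step 3: enter (6,2), '.' pass, move up to (5,2)
Step 4: enter (5,2), '.' pass, move up to (4,2)
Step 5: enter (4,2), '.' pass, move up to (3,2)
Step 6: enter (3,2), '.' pass, move up to (2,2)
Step 7: enter (2,2), '@' teleport (2,2)->(0,3), also enter (0,3), move up to (-1,3)
Step 8: at (-1,3) — EXIT via top edge, pos 3
Distinct cells visited: 8 (path length 8)

Answer: 8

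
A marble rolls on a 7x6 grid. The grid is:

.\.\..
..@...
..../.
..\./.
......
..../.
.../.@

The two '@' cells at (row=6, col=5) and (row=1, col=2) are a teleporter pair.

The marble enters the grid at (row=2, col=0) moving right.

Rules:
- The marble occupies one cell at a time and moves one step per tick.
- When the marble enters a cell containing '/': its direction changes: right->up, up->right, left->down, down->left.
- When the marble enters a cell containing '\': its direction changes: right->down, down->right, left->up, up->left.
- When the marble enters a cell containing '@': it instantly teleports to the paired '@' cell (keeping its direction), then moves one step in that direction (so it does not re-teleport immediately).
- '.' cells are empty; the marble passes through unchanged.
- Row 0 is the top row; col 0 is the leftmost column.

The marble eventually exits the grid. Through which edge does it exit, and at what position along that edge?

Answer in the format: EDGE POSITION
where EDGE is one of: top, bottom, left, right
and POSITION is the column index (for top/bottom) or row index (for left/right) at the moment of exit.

Step 1: enter (2,0), '.' pass, move right to (2,1)
Step 2: enter (2,1), '.' pass, move right to (2,2)
Step 3: enter (2,2), '.' pass, move right to (2,3)
Step 4: enter (2,3), '.' pass, move right to (2,4)
Step 5: enter (2,4), '/' deflects right->up, move up to (1,4)
Step 6: enter (1,4), '.' pass, move up to (0,4)
Step 7: enter (0,4), '.' pass, move up to (-1,4)
Step 8: at (-1,4) — EXIT via top edge, pos 4

Answer: top 4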